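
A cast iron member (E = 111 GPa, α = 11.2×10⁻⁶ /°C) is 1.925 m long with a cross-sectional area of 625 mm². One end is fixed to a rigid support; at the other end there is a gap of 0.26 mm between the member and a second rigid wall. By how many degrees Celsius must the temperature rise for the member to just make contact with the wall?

The gap closes when αΔT L = 0.26 mm, since the member is still unstressed at that instant.
ΔT = 0.26 / (11.2×10⁻⁶ × 1925) = 12.06 °C.

ΔT ≈ 12.1 °C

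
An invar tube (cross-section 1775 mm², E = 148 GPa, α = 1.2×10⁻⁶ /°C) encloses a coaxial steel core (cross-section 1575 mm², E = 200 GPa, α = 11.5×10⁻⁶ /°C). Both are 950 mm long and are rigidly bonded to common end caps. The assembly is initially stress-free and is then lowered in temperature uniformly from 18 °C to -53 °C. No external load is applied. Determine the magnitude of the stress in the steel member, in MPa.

σ ≈ 66.5 MPa (tensile)

Equilibrium of a rigid end plate with no external load gives equal and opposite internal forces ±P in the two members. Since α_{steel} > α_{invar}, cooling drives the steel into tension and the invar into compression.
Compatibility of the two members (thermal + elastic change equal): (α₁ − α₂)ΔT = P·[1/(A₁E₁) + 1/(A₂E₂)].
|α₁ − α₂|·ΔT = 10.3×10⁻⁶ × 71 = 0.0007313.
1/(A₁E₁) + 1/(A₂E₂) = 1/(1775×148×10³) + 1/(1575×200×10³) = 6.981×10⁻⁹ N⁻¹.
P = 0.0007313 / 6.981×10⁻⁹ = 104800 N = 104.8 kN.
σ_{steel} = P/A₂ = 104800/1575 = 66.51 MPa, tensile.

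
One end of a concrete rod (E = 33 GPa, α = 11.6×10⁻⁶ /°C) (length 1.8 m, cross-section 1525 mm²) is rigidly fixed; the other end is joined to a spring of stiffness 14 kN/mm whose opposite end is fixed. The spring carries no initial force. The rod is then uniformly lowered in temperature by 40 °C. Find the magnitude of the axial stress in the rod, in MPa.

σ ≈ 5.11 MPa (tensile)

If the spring were absent the rod would shorten by αΔT L = 11.6×10⁻⁶ × 40 × 1800 = 0.8352 mm.
With a force P in the spring, the elastic change of the rod is PL/(AE) and that of the spring is P/k; compatibility requires their sum to equal δ_free.
So P = δ_free / [L/(AE) + 1/k] = 0.8352 / [ 1800/(1525×33×10³) + 1/(14×10³) ].
P = 0.8352 / 0.0001072 = 7791 N.
σ = P/A = 7791/1525 = 5.109 MPa.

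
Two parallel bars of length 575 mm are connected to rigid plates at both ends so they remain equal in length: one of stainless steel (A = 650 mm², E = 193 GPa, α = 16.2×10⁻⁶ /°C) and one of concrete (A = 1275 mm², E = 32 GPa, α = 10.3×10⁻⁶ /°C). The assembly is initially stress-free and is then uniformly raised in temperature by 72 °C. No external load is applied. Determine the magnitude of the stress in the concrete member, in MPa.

σ ≈ 10.3 MPa (tensile)

The stainless steel has the larger α, so on heating it would change length more than the concrete if both were free. The rigid plates force a common final length, so the stainless steel is put into compression and the concrete into tension, with equal and opposite forces P (no external load).
Equating the net (thermal + elastic) strains gives |α₁ − α₂|·ΔT = P·[1/(A₁E₁) + 1/(A₂E₂)].
|α₁ − α₂|·ΔT = 5.9×10⁻⁶ × 72 = 0.0004248.
1/(A₁E₁) + 1/(A₂E₂) = 1/(650×193×10³) + 1/(1275×32×10³) = 3.248×10⁻⁸ N⁻¹.
So P = 0.0004248 / 3.248×10⁻⁸ = 13.08 kN.
σ_{concrete} = P/A₂ = 13080/1275 = 10.26 MPa, tensile.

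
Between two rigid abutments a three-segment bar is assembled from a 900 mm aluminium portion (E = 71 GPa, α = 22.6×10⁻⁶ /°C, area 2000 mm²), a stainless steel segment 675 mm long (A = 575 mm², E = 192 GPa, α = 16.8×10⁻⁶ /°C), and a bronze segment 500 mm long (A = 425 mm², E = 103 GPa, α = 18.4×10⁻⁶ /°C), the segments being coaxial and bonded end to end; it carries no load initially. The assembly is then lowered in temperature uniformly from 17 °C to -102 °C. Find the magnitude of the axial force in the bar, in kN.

P ≈ 204 kN (tensile)

If the supports were absent, the total length change would be Σ αᵢΔT Lᵢ = 22.6×10⁻⁶×119×900 + 16.8×10⁻⁶×119×675 + 18.4×10⁻⁶×119×500 = 4.865 mm.
The walls prevent any net length change, so an axial force P (same in every segment) develops. Compatibility: P · Σ Lᵢ/(AᵢEᵢ) = δ_free.
Σ Lᵢ/(AᵢEᵢ) = 900/(2000×71×10³) + 675/(575×192×10³) + 500/(425×103×10³) = 2.387×10⁻⁵ mm/N.
P = 4.865 / 2.387×10⁻⁵ = 203800 N = 203.8 kN, tensile.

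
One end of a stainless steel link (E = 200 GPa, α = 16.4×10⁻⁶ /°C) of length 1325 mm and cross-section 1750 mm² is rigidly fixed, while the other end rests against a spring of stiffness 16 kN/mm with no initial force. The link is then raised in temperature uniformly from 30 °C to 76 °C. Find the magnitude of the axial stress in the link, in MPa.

σ ≈ 8.62 MPa (compressive)

The unrestrained thermal change is αΔT L = 16.4×10⁻⁶ × 46 × 1325 = 0.9996 mm.
Let P be the compressive force at the spring. The link shortens elastically by PL/(AE) and the spring compresses by P/k; together these equal δ_free.
P [ L/(AE) + 1/k ] = δ_free → P [ 1325/(1750×200×10³) + 1/(16×10³) ] = 0.9996.
P = 0.9996 / 6.629×10⁻⁵ = 15080 N.
σ = P/A = 15080/1750 = 8.617 MPa.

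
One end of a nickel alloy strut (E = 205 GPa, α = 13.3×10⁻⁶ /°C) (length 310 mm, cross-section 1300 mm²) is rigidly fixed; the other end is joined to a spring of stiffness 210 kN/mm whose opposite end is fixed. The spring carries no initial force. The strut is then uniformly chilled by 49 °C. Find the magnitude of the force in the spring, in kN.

The unrestrained thermal change is αΔT L = 13.3×10⁻⁶ × 49 × 310 = 0.202 mm.
With a force P in the spring, the elastic change of the strut is PL/(AE) and that of the spring is P/k; compatibility requires their sum to equal δ_free.
P [ L/(AE) + 1/k ] = δ_free → P [ 310/(1300×205×10³) + 1/(210×10³) ] = 0.202.
P = 0.202 / 5.925×10⁻⁶ = 34100 N.

P ≈ 34.1 kN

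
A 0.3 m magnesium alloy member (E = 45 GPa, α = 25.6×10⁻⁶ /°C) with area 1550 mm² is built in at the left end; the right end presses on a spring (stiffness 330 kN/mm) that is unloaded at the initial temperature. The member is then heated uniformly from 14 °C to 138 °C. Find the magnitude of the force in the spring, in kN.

P ≈ 130 kN

Free thermal expansion: δ_free = αΔT L = 25.6×10⁻⁶ × 124 × 300 = 0.9523 mm.
With a force P in the spring, the elastic change of the member is PL/(AE) and that of the spring is P/k; compatibility requires their sum to equal δ_free.
So P = δ_free / [L/(AE) + 1/k] = 0.9523 / [ 300/(1550×45×10³) + 1/(330×10³) ].
P = 0.9523 / 7.331×10⁻⁶ = 129900 N.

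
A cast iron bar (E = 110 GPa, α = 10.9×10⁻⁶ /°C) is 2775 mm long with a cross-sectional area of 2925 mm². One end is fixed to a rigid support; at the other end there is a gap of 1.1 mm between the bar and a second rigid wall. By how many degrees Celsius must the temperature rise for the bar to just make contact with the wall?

ΔT ≈ 36.4 °C

The gap closes when αΔT L = 1.1 mm, since the bar is still unstressed at that instant.
So ΔT = g/(αL) = 1.1/(10.9×10⁻⁶ × 2775) = 36.37 °C.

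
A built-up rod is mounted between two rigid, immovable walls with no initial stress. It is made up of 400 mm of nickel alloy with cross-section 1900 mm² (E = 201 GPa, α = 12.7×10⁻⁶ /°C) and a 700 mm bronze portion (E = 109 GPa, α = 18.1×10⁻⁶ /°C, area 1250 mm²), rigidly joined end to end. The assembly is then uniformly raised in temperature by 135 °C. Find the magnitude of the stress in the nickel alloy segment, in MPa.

With the walls removed the bar would change length by δ_free = Σ αᵢΔT Lᵢ = 12.7×10⁻⁶×135×400 + 18.1×10⁻⁶×135×700 = 2.396 mm.
The walls prevent any net length change, so an axial force P (same in every segment) develops. Compatibility: P · Σ Lᵢ/(AᵢEᵢ) = δ_free.
Σ Lᵢ/(AᵢEᵢ) = 400/(1900×201×10³) + 700/(1250×109×10³) = 6.185×10⁻⁶ mm/N.
Hence P = δ_free / Σ(L/AE) = 2.396/6.185×10⁻⁶ = 387.4 kN (compressive).
σ_{nickel alloy} = P / A = 387400 / 1900 = 203.9 MPa.

σ ≈ 204 MPa (compressive)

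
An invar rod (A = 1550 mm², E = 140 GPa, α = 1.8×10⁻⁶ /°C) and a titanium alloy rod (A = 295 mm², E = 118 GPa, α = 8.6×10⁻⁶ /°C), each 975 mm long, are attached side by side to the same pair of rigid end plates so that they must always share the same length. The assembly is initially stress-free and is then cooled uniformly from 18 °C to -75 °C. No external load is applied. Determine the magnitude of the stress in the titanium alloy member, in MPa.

Equilibrium of a rigid end plate with no external load gives equal and opposite internal forces ±P in the two members. Since α_{titanium alloy} > α_{invar}, cooling drives the titanium alloy into tension and the invar into compression.
Setting the final lengths equal and cancelling L: (α₁ − α₂)ΔT = P/(A₁E₁) + P/(A₂E₂).
|α₁ − α₂|·ΔT = 6.8×10⁻⁶ × 93 = 0.0006324.
1/(A₁E₁) + 1/(A₂E₂) = 1/(1550×140×10³) + 1/(295×118×10³) = 3.334×10⁻⁸ N⁻¹.
So P = 0.0006324 / 3.334×10⁻⁸ = 18.97 kN.
σ_{titanium alloy} = P/A₂ = 18970/295 = 64.31 MPa, tensile.

σ ≈ 64.3 MPa (tensile)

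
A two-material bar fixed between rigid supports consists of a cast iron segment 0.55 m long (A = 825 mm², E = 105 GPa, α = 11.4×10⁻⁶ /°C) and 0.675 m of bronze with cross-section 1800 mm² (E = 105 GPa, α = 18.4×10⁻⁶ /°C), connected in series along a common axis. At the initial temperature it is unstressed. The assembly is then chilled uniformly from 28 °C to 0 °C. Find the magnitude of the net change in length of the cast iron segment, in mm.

|ΔL| ≈ 0.159 mm

Free thermal contraction of the whole bar: Σ αᵢΔT Lᵢ = 11.4×10⁻⁶×28×550 + 18.4×10⁻⁶×28×675 = 0.5233 mm.
The rigid supports impose zero overall length change; the single axial force P common to all segments must satisfy P Σ Lᵢ/(AᵢEᵢ) = δ_free.
The series flexibility is Σ Lᵢ/(AᵢEᵢ) = 550/(825×105×10³) + 675/(1800×105×10³) = 9.921×10⁻⁶ mm/N.
P = 0.5233 / 9.921×10⁻⁶ = 52750 N = 52.75 kN, tensile.
For the cast iron segment, free thermal change = 11.4×10⁻⁶×28×550 = 0.1756 mm and elastic change from P = 52750×550/(825×105×10³) = 0.3349 mm; these oppose, so the net change is 0.159 mm (segment lengthens).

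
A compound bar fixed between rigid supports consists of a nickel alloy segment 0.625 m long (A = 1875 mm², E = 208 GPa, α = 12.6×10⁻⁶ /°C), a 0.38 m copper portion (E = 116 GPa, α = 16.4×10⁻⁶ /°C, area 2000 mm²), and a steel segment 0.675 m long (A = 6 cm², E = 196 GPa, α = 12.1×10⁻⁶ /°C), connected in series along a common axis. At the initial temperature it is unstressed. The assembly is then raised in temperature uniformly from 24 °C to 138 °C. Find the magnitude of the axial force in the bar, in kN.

P ≈ 283 kN (compressive)

With the walls removed the bar would change length by δ_free = Σ αᵢΔT Lᵢ = 12.6×10⁻⁶×114×625 + 16.4×10⁻⁶×114×380 + 12.1×10⁻⁶×114×675 = 2.539 mm.
Since the ends are fixed, an axial force P builds up, equal in every segment, with P · Σ Lᵢ/(AᵢEᵢ) = δ_free.
The series flexibility is Σ Lᵢ/(AᵢEᵢ) = 625/(1875×208×10³) + 380/(2000×116×10³) + 675/(600×196×10³) = 8.98×10⁻⁶ mm/N.
Hence P = δ_free / Σ(L/AE) = 2.539/8.98×10⁻⁶ = 282.8 kN (compressive).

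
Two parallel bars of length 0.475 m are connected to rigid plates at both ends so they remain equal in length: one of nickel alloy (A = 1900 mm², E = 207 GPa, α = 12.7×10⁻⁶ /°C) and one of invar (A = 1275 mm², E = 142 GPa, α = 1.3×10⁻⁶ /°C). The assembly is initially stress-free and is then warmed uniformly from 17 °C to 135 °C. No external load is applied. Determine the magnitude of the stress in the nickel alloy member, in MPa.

The nickel alloy has the larger α, so on heating it would change length more than the invar if both were free. The rigid plates force a common final length, so the nickel alloy is put into compression and the invar into tension, with equal and opposite forces P (no external load).
Equating the net (thermal + elastic) strains gives |α₁ − α₂|·ΔT = P·[1/(A₁E₁) + 1/(A₂E₂)].
|α₁ − α₂|·ΔT = 11.4×10⁻⁶ × 118 = 0.001345.
1/(A₁E₁) + 1/(A₂E₂) = 1/(1900×207×10³) + 1/(1275×142×10³) = 8.066×10⁻⁹ N⁻¹.
P = 0.001345 / 8.066×10⁻⁹ = 166800 N = 166.8 kN.
σ_{nickel alloy} = P/A₁ = 166800/1900 = 87.78 MPa, compressive.

σ ≈ 87.8 MPa (compressive)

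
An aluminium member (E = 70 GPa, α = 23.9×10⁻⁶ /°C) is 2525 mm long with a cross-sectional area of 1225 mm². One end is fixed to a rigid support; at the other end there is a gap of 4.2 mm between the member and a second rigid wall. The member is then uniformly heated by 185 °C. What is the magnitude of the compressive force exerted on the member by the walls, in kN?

Free thermal elongation = αΔT L = 23.9×10⁻⁶ × 185 × 2525 = 11.16 mm.
After closing the 4.2 mm clearance, 11.16 − 4.2 = 6.964 mm of expansion remains to be suppressed by the wall.
So σ = E(δ_free − g)/L = 70×10³ × 6.964/2525 = 193.1 MPa.
P = σA = 193.1 × 1225 = 236.5 kN.

P ≈ 237 kN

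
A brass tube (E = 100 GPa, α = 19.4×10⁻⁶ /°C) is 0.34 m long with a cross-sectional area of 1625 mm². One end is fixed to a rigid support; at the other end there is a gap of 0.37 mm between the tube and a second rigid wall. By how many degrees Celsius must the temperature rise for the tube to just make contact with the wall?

The gap closes when αΔT L = 0.37 mm, since the tube is still unstressed at that instant.
ΔT = 0.37 / (19.4×10⁻⁶ × 340) = 56.09 °C.

ΔT ≈ 56.1 °C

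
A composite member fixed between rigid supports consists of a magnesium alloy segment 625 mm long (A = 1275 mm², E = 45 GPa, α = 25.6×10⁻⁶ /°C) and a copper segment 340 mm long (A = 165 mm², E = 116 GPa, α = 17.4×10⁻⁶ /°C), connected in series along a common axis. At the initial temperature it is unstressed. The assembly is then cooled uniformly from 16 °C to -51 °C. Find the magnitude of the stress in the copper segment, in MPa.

Free thermal contraction of the whole bar: Σ αᵢΔT Lᵢ = 25.6×10⁻⁶×67×625 + 17.4×10⁻⁶×67×340 = 1.468 mm.
The walls prevent any net length change, so an axial force P (same in every segment) develops. Compatibility: P · Σ Lᵢ/(AᵢEᵢ) = δ_free.
Σ Lᵢ/(AᵢEᵢ) = 625/(1275×45×10³) + 340/(165×116×10³) = 2.866×10⁻⁵ mm/N.
Hence P = δ_free / Σ(L/AE) = 1.468/2.866×10⁻⁵ = 51.24 kN (tensile).
σ_{copper} = P / A = 51240 / 165 = 310.5 MPa.

σ ≈ 311 MPa (tensile)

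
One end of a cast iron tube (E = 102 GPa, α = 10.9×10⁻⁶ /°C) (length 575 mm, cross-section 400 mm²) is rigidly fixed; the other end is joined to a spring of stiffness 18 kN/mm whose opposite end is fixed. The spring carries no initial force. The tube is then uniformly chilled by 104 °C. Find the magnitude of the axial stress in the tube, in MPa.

σ ≈ 23.4 MPa (tensile)

The unrestrained thermal change is αΔT L = 10.9×10⁻⁶ × 104 × 575 = 0.6518 mm.
With a force P in the spring, the elastic change of the tube is PL/(AE) and that of the spring is P/k; compatibility requires their sum to equal δ_free.
So P = δ_free / [L/(AE) + 1/k] = 0.6518 / [ 575/(400×102×10³) + 1/(18×10³) ].
P = 0.6518 / 6.965×10⁻⁵ = 9359 N.
σ = P/A = 9359/400 = 23.4 MPa.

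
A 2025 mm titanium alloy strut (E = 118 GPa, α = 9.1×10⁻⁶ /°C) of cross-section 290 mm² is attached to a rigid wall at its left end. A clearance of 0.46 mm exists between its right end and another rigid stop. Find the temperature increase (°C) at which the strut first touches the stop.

Contact occurs when the free expansion equals the gap: αΔT L = 0.46 mm.
So ΔT = g/(αL) = 0.46/(9.1×10⁻⁶ × 2025) = 24.96 °C.

ΔT ≈ 25 °C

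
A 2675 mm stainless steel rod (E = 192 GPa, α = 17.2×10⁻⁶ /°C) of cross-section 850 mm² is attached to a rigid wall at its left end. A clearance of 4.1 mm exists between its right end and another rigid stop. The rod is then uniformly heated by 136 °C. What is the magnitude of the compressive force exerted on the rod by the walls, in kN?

Free thermal elongation = αΔT L = 17.2×10⁻⁶ × 136 × 2675 = 6.257 mm.
After closing the 4.1 mm clearance, 6.257 − 4.1 = 2.157 mm of expansion remains to be suppressed by the wall.
So σ = E(δ_free − g)/L = 192×10³ × 2.157/2675 = 154.8 MPa.
P = σA = 154.8 × 850 = 131.6 kN.

P ≈ 132 kN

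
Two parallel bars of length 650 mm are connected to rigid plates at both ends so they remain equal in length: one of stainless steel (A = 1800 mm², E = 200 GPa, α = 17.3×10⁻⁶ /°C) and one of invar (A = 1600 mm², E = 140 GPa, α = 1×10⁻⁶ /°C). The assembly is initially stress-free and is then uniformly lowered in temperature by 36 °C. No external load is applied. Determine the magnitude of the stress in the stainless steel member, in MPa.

σ ≈ 45 MPa (tensile)

The stainless steel has the larger α, so on cooling it would change length more than the invar if both were free. The rigid plates force a common final length, so the stainless steel is put into tension and the invar into compression, with equal and opposite forces P (no external load).
Equating the net (thermal + elastic) strains gives |α₁ − α₂|·ΔT = P·[1/(A₁E₁) + 1/(A₂E₂)].
|α₁ − α₂|·ΔT = 16.3×10⁻⁶ × 36 = 0.0005868.
1/(A₁E₁) + 1/(A₂E₂) = 1/(1800×200×10³) + 1/(1600×140×10³) = 7.242×10⁻⁹ N⁻¹.
P = 0.0005868 / 7.242×10⁻⁹ = 81030 N = 81.03 kN.
σ_{stainless steel} = P/A₁ = 81030/1800 = 45.01 MPa, tensile.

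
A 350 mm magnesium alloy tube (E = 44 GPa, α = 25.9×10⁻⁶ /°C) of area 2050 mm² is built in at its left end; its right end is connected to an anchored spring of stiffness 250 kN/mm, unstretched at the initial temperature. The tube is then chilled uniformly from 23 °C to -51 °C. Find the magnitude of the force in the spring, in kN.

Free thermal contraction: δ_free = αΔT L = 25.9×10⁻⁶ × 74 × 350 = 0.6708 mm.
With a force P in the spring, the elastic change of the tube is PL/(AE) and that of the spring is P/k; compatibility requires their sum to equal δ_free.
So P = δ_free / [L/(AE) + 1/k] = 0.6708 / [ 350/(2050×44×10³) + 1/(250×10³) ].
P = 0.6708 / 7.88×10⁻⁶ = 85130 N.

P ≈ 85.1 kN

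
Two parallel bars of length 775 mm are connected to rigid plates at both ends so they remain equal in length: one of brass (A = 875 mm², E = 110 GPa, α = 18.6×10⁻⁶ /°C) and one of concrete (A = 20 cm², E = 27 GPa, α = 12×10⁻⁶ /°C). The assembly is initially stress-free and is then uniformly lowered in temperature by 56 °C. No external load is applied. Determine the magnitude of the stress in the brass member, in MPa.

σ ≈ 14.6 MPa (tensile)

The brass has the larger α, so on cooling it would change length more than the concrete if both were free. The rigid plates force a common final length, so the brass is put into tension and the concrete into compression, with equal and opposite forces P (no external load).
Equating the net (thermal + elastic) strains gives |α₁ − α₂|·ΔT = P·[1/(A₁E₁) + 1/(A₂E₂)].
|α₁ − α₂|·ΔT = 6.6×10⁻⁶ × 56 = 0.0003696.
1/(A₁E₁) + 1/(A₂E₂) = 1/(875×110×10³) + 1/(2000×27×10³) = 2.891×10⁻⁸ N⁻¹.
P = 0.0003696 / 2.891×10⁻⁸ = 12790 N = 12.79 kN.
σ_{brass} = P/A₁ = 12790/875 = 14.61 MPa, tensile.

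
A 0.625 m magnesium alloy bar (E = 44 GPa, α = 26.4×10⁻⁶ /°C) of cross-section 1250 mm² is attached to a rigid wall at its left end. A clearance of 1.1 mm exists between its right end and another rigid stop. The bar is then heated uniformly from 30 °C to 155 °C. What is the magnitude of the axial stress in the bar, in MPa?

σ ≈ 67.8 MPa (compressive)

Unrestrained expansion: δ_free = αΔT L = 26.4×10⁻⁶ × 125 × 625 = 2.062 mm.
The gap closes (δ_free > 1.1 mm) and the wall then resists a further 2.062 − 1.1 = 0.9625 mm of expansion.
So σ = E(δ_free − g)/L = 44×10³ × 0.9625/625 = 67.76 MPa.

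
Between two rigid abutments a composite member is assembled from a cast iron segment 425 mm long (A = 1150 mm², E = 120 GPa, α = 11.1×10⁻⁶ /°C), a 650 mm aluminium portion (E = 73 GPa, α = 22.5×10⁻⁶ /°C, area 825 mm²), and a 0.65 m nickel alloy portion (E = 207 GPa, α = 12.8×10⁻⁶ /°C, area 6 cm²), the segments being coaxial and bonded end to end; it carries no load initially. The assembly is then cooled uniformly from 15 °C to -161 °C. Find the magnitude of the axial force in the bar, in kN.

P ≈ 255 kN (tensile)

Free thermal contraction of the whole bar: Σ αᵢΔT Lᵢ = 11.1×10⁻⁶×176×425 + 22.5×10⁻⁶×176×650 + 12.8×10⁻⁶×176×650 = 4.869 mm.
The walls prevent any net length change, so an axial force P (same in every segment) develops. Compatibility: P · Σ Lᵢ/(AᵢEᵢ) = δ_free.
The series flexibility is Σ Lᵢ/(AᵢEᵢ) = 425/(1150×120×10³) + 650/(825×73×10³) + 650/(600×207×10³) = 1.911×10⁻⁵ mm/N.
So P = 4.869 / 1.911×10⁻⁵ = 254.8 kN, tensile.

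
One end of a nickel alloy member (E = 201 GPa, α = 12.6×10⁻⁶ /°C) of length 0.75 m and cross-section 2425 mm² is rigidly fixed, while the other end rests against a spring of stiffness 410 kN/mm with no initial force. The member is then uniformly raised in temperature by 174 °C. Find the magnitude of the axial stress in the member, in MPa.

If the spring were absent the member would lengthen by αΔT L = 12.6×10⁻⁶ × 174 × 750 = 1.644 mm.
With a force P in the spring, the elastic change of the member is PL/(AE) and that of the spring is P/k; compatibility requires their sum to equal δ_free.
P [ L/(AE) + 1/k ] = δ_free → P [ 750/(2425×201×10³) + 1/(410×10³) ] = 1.644.
P = 1.644 / 3.978×10⁻⁶ = 413400 N.
σ = P/A = 413400/2425 = 170.5 MPa.

σ ≈ 170 MPa (compressive)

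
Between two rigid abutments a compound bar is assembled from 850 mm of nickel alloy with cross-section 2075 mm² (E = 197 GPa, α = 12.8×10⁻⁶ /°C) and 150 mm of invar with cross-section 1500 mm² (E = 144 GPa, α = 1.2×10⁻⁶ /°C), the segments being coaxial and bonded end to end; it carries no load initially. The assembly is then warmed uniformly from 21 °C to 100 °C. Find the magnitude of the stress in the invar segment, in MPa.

If the supports were absent, the total length change would be Σ αᵢΔT Lᵢ = 12.8×10⁻⁶×79×850 + 1.2×10⁻⁶×79×150 = 0.8737 mm.
Since the ends are fixed, an axial force P builds up, equal in every segment, with P · Σ Lᵢ/(AᵢEᵢ) = δ_free.
Σ Lᵢ/(AᵢEᵢ) = 850/(2075×197×10³) + 150/(1500×144×10³) = 2.774×10⁻⁶ mm/N.
Hence P = δ_free / Σ(L/AE) = 0.8737/2.774×10⁻⁶ = 315 kN (compressive).
σ_{invar} = P / A = 315000 / 1500 = 210 MPa.

σ ≈ 210 MPa (compressive)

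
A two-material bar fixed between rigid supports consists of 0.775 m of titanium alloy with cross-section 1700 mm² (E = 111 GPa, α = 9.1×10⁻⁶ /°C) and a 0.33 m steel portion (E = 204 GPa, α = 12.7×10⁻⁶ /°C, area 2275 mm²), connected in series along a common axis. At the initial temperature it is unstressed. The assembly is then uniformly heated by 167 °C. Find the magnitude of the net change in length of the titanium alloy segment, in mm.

|ΔL| ≈ 0.423 mm

If the supports were absent, the total length change would be Σ αᵢΔT Lᵢ = 9.1×10⁻⁶×167×775 + 12.7×10⁻⁶×167×330 = 1.878 mm.
Since the ends are fixed, an axial force P builds up, equal in every segment, with P · Σ Lᵢ/(AᵢEᵢ) = δ_free.
The series flexibility is Σ Lᵢ/(AᵢEᵢ) = 775/(1700×111×10³) + 330/(2275×204×10³) = 4.818×10⁻⁶ mm/N.
P = 1.878 / 4.818×10⁻⁶ = 389700 N = 389.7 kN, compressive.
For the titanium alloy segment, free thermal change = 9.1×10⁻⁶×167×775 = 1.178 mm and elastic change from P = 389700×775/(1700×111×10³) = 1.601 mm; these oppose, so the net change is 0.423 mm (segment shortens).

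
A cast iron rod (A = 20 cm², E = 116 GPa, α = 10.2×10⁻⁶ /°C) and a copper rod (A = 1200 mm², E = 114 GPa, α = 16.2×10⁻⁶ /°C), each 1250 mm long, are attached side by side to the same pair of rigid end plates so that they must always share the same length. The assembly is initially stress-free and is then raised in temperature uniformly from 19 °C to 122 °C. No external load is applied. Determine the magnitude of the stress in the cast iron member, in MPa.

σ ≈ 26.6 MPa (tensile)

Equilibrium of a rigid end plate with no external load gives equal and opposite internal forces ±P in the two members. Since α_{copper} > α_{cast iron}, heating drives the copper into compression and the cast iron into tension.
Setting the final lengths equal and cancelling L: (α₁ − α₂)ΔT = P/(A₁E₁) + P/(A₂E₂).
|α₁ − α₂|·ΔT = 6×10⁻⁶ × 103 = 0.000618.
1/(A₁E₁) + 1/(A₂E₂) = 1/(2000×116×10³) + 1/(1200×114×10³) = 1.162×10⁻⁸ N⁻¹.
P = 0.000618 / 1.162×10⁻⁸ = 53180 N = 53.18 kN.
σ_{cast iron} = P/A₁ = 53180/2000 = 26.59 MPa, tensile.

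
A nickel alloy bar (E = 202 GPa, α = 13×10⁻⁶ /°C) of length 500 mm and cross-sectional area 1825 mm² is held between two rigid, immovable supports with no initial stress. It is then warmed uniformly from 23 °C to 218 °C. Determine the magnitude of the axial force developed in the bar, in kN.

P ≈ 935 kN (compressive)

With zero net strain, σ = E·αΔT = 202 GPa × 13×10⁻⁶ × 195 = 512.1 MPa.
P = AEαΔT = 1825 × 202×10³ × 13×10⁻⁶ × 195 = 934.5 kN (compressive).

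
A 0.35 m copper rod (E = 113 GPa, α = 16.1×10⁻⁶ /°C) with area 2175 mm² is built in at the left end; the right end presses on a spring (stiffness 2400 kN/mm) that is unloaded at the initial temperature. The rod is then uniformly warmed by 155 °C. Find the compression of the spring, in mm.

Free thermal expansion: δ_free = αΔT L = 16.1×10⁻⁶ × 155 × 350 = 0.8734 mm.
With a force P in the spring, the elastic change of the rod is PL/(AE) and that of the spring is P/k; compatibility requires their sum to equal δ_free.
P [ L/(AE) + 1/k ] = δ_free → P [ 350/(2175×113×10³) + 1/(2400×10³) ] = 0.8734.
P = 0.8734 / 1.841×10⁻⁶ = 474500 N.
Spring compression = P/k = 474500/(2400×10³) = 0.1977 mm.

δ ≈ 0.198 mm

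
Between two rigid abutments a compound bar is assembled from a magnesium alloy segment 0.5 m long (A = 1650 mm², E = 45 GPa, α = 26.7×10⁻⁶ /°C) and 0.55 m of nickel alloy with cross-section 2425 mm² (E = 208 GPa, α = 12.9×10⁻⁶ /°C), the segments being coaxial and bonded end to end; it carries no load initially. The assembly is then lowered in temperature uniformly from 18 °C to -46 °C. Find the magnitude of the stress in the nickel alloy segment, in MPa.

σ ≈ 69 MPa (tensile)

Free thermal contraction of the whole bar: Σ αᵢΔT Lᵢ = 26.7×10⁻⁶×64×500 + 12.9×10⁻⁶×64×550 = 1.308 mm.
The rigid supports impose zero overall length change; the single axial force P common to all segments must satisfy P Σ Lᵢ/(AᵢEᵢ) = δ_free.
The series flexibility is Σ Lᵢ/(AᵢEᵢ) = 500/(1650×45×10³) + 550/(2425×208×10³) = 7.824×10⁻⁶ mm/N.
P = 1.308 / 7.824×10⁻⁶ = 167200 N = 167.2 kN, tensile.
σ_{nickel alloy} = P / A = 167200 / 2425 = 68.96 MPa.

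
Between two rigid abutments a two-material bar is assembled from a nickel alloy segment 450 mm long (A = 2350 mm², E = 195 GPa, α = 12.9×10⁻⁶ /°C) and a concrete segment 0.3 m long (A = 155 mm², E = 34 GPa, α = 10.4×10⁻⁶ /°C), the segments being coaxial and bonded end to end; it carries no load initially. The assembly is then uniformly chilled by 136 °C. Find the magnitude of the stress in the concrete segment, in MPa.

If the supports were absent, the total length change would be Σ αᵢΔT Lᵢ = 12.9×10⁻⁶×136×450 + 10.4×10⁻⁶×136×300 = 1.214 mm.
Since the ends are fixed, an axial force P builds up, equal in every segment, with P · Σ Lᵢ/(AᵢEᵢ) = δ_free.
Σ Lᵢ/(AᵢEᵢ) = 450/(2350×195×10³) + 300/(155×34×10³) = 5.791×10⁻⁵ mm/N.
P = 1.214 / 5.791×10⁻⁵ = 20960 N = 20.96 kN, tensile.
σ_{concrete} = P / A = 20960 / 155 = 135.2 MPa.

σ ≈ 135 MPa (tensile)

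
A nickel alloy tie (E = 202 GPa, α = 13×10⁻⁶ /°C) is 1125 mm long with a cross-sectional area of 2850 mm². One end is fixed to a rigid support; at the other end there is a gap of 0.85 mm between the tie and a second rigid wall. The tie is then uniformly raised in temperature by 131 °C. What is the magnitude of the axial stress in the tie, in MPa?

Unrestrained expansion: δ_free = αΔT L = 13×10⁻⁶ × 131 × 1125 = 1.916 mm.
After closing the 0.85 mm clearance, 1.916 − 0.85 = 1.066 mm of expansion remains to be suppressed by the wall.
That suppressed elongation corresponds to σ = E·Δ/L = 202×10³ × 1.066/1125 = 191.4 MPa.

σ ≈ 191 MPa (compressive)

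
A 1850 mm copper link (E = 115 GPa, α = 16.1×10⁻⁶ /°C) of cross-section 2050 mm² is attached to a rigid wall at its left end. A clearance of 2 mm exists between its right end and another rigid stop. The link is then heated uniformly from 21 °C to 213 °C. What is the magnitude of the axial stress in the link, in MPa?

σ ≈ 231 MPa (compressive)

Unrestrained expansion: δ_free = αΔT L = 16.1×10⁻⁶ × 192 × 1850 = 5.719 mm.
After closing the 2 mm clearance, 5.719 − 2 = 3.719 mm of expansion remains to be suppressed by the wall.
Compatibility: PL/(AE) = 3.719 mm, so σ = P/A = E × (3.719/1850) = 231.2 MPa.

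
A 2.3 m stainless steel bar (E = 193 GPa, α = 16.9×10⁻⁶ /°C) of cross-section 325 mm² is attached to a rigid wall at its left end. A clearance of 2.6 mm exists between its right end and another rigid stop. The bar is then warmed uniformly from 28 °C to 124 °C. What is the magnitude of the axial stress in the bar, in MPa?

σ ≈ 94.9 MPa (compressive)

Unrestrained expansion: δ_free = αΔT L = 16.9×10⁻⁶ × 96 × 2300 = 3.732 mm.
After closing the 2.6 mm clearance, 3.732 − 2.6 = 1.132 mm of expansion remains to be suppressed by the wall.
So σ = E(δ_free − g)/L = 193×10³ × 1.132/2300 = 94.95 MPa.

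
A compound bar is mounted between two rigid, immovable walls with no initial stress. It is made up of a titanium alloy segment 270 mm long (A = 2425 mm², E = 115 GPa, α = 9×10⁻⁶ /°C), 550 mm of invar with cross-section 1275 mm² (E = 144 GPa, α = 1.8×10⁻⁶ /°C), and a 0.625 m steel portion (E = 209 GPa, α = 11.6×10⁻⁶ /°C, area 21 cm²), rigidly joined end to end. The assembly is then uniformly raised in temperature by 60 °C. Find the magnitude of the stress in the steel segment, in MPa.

σ ≈ 56.6 MPa (compressive)

Free thermal expansion of the whole bar: Σ αᵢΔT Lᵢ = 9×10⁻⁶×60×270 + 1.8×10⁻⁶×60×550 + 11.6×10⁻⁶×60×625 = 0.6402 mm.
The walls prevent any net length change, so an axial force P (same in every segment) develops. Compatibility: P · Σ Lᵢ/(AᵢEᵢ) = δ_free.
The series flexibility is Σ Lᵢ/(AᵢEᵢ) = 270/(2425×115×10³) + 550/(1275×144×10³) + 625/(2100×209×10³) = 5.388×10⁻⁶ mm/N.
P = 0.6402 / 5.388×10⁻⁶ = 118800 N = 118.8 kN, compressive.
σ_{steel} = P / A = 118800 / 2100 = 56.58 MPa.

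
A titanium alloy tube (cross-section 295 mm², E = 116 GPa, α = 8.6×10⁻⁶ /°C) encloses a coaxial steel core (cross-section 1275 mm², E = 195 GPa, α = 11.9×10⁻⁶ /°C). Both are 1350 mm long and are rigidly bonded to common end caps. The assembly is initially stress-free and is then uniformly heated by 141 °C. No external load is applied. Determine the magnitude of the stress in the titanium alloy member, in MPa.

Equilibrium of a rigid end plate with no external load gives equal and opposite internal forces ±P in the two members. Since α_{steel} > α_{titanium alloy}, heating drives the steel into compression and the titanium alloy into tension.
Equating the net (thermal + elastic) strains gives |α₁ − α₂|·ΔT = P·[1/(A₁E₁) + 1/(A₂E₂)].
|α₁ − α₂|·ΔT = 3.3×10⁻⁶ × 141 = 0.0004653.
1/(A₁E₁) + 1/(A₂E₂) = 1/(295×116×10³) + 1/(1275×195×10³) = 3.324×10⁻⁸ N⁻¹.
P = 0.0004653 / 3.324×10⁻⁸ = 14000 N = 14 kN.
σ_{titanium alloy} = P/A₁ = 14000/295 = 47.44 MPa, tensile.

σ ≈ 47.4 MPa (tensile)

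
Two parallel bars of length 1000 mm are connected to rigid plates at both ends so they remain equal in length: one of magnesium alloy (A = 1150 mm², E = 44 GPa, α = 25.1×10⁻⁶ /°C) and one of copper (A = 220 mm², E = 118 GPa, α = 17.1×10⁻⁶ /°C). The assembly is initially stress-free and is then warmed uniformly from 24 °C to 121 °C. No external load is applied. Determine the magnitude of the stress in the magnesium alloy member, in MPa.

σ ≈ 11.6 MPa (compressive)

Equilibrium of a rigid end plate with no external load gives equal and opposite internal forces ±P in the two members. Since α_{magnesium alloy} > α_{copper}, heating drives the magnesium alloy into compression and the copper into tension.
Equating the net (thermal + elastic) strains gives |α₁ − α₂|·ΔT = P·[1/(A₁E₁) + 1/(A₂E₂)].
|α₁ − α₂|·ΔT = 8×10⁻⁶ × 97 = 0.000776.
1/(A₁E₁) + 1/(A₂E₂) = 1/(1150×44×10³) + 1/(220×118×10³) = 5.828×10⁻⁸ N⁻¹.
P = 0.000776 / 5.828×10⁻⁸ = 13310 N = 13.31 kN.
σ_{magnesium alloy} = P/A₁ = 13310/1150 = 11.58 MPa, compressive.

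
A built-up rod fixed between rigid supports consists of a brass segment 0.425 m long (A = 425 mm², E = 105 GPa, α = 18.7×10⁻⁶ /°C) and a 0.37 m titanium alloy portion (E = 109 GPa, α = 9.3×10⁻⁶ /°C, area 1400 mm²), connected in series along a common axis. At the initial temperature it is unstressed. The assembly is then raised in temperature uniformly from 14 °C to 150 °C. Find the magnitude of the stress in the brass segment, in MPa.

With the walls removed the bar would change length by δ_free = Σ αᵢΔT Lᵢ = 18.7×10⁻⁶×136×425 + 9.3×10⁻⁶×136×370 = 1.549 mm.
The rigid supports impose zero overall length change; the single axial force P common to all segments must satisfy P Σ Lᵢ/(AᵢEᵢ) = δ_free.
The series flexibility is Σ Lᵢ/(AᵢEᵢ) = 425/(425×105×10³) + 370/(1400×109×10³) = 1.195×10⁻⁵ mm/N.
So P = 1.549 / 1.195×10⁻⁵ = 129.6 kN, compressive.
σ_{brass} = P / A = 129600 / 425 = 305 MPa.

σ ≈ 305 MPa (compressive)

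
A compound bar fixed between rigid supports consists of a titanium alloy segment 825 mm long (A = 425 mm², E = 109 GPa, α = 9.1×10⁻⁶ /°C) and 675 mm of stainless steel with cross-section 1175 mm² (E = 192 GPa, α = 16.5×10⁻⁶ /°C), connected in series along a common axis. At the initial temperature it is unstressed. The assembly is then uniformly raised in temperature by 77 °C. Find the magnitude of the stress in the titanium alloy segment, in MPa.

If the supports were absent, the total length change would be Σ αᵢΔT Lᵢ = 9.1×10⁻⁶×77×825 + 16.5×10⁻⁶×77×675 = 1.436 mm.
Since the ends are fixed, an axial force P builds up, equal in every segment, with P · Σ Lᵢ/(AᵢEᵢ) = δ_free.
Σ Lᵢ/(AᵢEᵢ) = 825/(425×109×10³) + 675/(1175×192×10³) = 2.08×10⁻⁵ mm/N.
Hence P = δ_free / Σ(L/AE) = 1.436/2.08×10⁻⁵ = 69.02 kN (compressive).
σ_{titanium alloy} = P / A = 69020 / 425 = 162.4 MPa.

σ ≈ 162 MPa (compressive)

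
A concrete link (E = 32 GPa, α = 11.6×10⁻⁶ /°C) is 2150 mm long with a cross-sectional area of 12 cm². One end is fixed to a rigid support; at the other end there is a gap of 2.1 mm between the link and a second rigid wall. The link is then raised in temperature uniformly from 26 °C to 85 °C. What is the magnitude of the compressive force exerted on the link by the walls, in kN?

Free thermal elongation = αΔT L = 11.6×10⁻⁶ × 59 × 2150 = 1.471 mm.
This is smaller than the 2.1 mm clearance, so the link expands freely without reaching the stop — the stress is zero.

P ≈ 0 kN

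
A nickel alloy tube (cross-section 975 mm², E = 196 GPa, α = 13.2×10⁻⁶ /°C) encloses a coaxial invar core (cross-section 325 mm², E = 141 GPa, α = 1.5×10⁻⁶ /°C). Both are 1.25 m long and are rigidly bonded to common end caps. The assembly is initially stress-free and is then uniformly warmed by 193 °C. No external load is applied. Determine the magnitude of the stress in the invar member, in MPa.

σ ≈ 257 MPa (tensile)

Both members must finish at the same length. With the larger α, the nickel alloy tends to over-expand; the plates restrain it, putting the nickel alloy in compression and the invar in tension. With no external load the two internal forces are equal and opposite, magnitude P.
Equating the net (thermal + elastic) strains gives |α₁ − α₂|·ΔT = P·[1/(A₁E₁) + 1/(A₂E₂)].
|α₁ − α₂|·ΔT = 11.7×10⁻⁶ × 193 = 0.002258.
1/(A₁E₁) + 1/(A₂E₂) = 1/(975×196×10³) + 1/(325×141×10³) = 2.706×10⁻⁸ N⁻¹.
P = 0.002258 / 2.706×10⁻⁸ = 83460 N = 83.46 kN.
σ_{invar} = P/A₂ = 83460/325 = 256.8 MPa, tensile.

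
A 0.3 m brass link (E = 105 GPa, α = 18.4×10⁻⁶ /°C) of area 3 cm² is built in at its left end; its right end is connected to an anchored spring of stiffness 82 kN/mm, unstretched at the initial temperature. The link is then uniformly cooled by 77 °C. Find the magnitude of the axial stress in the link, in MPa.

The unrestrained thermal change is αΔT L = 18.4×10⁻⁶ × 77 × 300 = 0.425 mm.
Let P be the tensile force in the spring. The link extends elastically by PL/(AE) and the spring stretches by P/k; together these equal δ_free.
P [ L/(AE) + 1/k ] = δ_free → P [ 300/(300×105×10³) + 1/(82×10³) ] = 0.425.
P = 0.425 / 2.172×10⁻⁵ = 19570 N.
σ = P/A = 19570/300 = 65.23 MPa.

σ ≈ 65.2 MPa (tensile)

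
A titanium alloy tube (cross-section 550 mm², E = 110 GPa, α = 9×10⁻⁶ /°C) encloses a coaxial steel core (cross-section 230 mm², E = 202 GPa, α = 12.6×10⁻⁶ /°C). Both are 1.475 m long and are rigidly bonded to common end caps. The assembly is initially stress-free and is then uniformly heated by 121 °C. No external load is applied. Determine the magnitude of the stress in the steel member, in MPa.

Both members must finish at the same length. With the larger α, the steel tends to over-expand; the plates restrain it, putting the steel in compression and the titanium alloy in tension. With no external load the two internal forces are equal and opposite, magnitude P.
Setting the final lengths equal and cancelling L: (α₁ − α₂)ΔT = P/(A₁E₁) + P/(A₂E₂).
|α₁ − α₂|·ΔT = 3.6×10⁻⁶ × 121 = 0.0004356.
1/(A₁E₁) + 1/(A₂E₂) = 1/(550×110×10³) + 1/(230×202×10³) = 3.805×10⁻⁸ N⁻¹.
So P = 0.0004356 / 3.805×10⁻⁸ = 11.45 kN.
σ_{steel} = P/A₂ = 11450/230 = 49.77 MPa, compressive.

σ ≈ 49.8 MPa (compressive)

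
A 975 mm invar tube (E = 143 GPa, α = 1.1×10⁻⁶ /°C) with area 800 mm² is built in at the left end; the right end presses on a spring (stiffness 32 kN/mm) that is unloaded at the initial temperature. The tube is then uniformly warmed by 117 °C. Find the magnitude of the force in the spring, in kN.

P ≈ 3.15 kN

The unrestrained thermal change is αΔT L = 1.1×10⁻⁶ × 117 × 975 = 0.1255 mm.
With a force P in the spring, the elastic change of the tube is PL/(AE) and that of the spring is P/k; compatibility requires their sum to equal δ_free.
So P = δ_free / [L/(AE) + 1/k] = 0.1255 / [ 975/(800×143×10³) + 1/(32×10³) ].
P = 0.1255 / 3.977×10⁻⁵ = 3155 N.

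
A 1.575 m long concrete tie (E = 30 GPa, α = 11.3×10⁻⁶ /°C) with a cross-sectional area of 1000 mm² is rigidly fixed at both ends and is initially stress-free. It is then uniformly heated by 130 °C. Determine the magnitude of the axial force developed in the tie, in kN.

P ≈ 44.1 kN (compressive)

Full restraint means ε = 0, so the stress is σ = EαΔT = 30×10³ × 11.3×10⁻⁶ × 130 = 44.07 MPa.
Axial force P = σA = 44.07 × 1000 = 44070 N = 44.07 kN, compressive.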